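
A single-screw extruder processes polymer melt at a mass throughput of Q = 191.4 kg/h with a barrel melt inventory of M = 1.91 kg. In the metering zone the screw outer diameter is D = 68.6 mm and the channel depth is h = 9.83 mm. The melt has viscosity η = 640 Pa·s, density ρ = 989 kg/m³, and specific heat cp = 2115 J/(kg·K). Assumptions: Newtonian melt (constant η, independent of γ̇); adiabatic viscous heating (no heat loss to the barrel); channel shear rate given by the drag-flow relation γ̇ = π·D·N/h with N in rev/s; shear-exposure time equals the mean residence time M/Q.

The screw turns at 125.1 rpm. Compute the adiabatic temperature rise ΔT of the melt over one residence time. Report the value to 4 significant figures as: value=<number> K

value=22.97 K

Convert throughput: Q = 191.4 kg/h = 191.4/3600 = 0.0531667 kg/s
t_res = M / Q_s = 1.91 / 0.0531667 = 35.9248 s
Convert to SI: D = 0.0686 m, h = 0.00983 m, N = 125.1/60 = 2.085 rev/s
Shear rate: γ̇ = πDN/h = π·0.0686·2.085/0.00983 = 45.7116 s⁻¹
ΔT = η·γ̇²·t_res/(ρ·cp) = [640 × 45.7116² × 35.9248] / [989 × 2115] = 22.9678 K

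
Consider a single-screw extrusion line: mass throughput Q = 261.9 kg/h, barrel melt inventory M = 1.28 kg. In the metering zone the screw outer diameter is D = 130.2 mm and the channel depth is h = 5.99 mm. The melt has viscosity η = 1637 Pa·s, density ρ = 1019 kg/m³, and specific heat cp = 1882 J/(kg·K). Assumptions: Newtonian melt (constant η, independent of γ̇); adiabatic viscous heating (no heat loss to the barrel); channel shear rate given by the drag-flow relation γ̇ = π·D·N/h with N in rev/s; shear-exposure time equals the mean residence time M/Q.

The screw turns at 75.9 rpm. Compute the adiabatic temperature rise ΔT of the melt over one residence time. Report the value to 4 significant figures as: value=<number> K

Convert throughput: Q = 261.9 kg/h = 261.9/3600 = 0.07275 kg/s
t_res = M / Q_s = 1.28 ÷ 0.07275 = 17.5945 s
Convert to SI: D = 0.1302 m, h = 0.00599 m, N = 75.9/60 = 1.265 rev/s
γ̇ = π·D·N / h = π · 0.1302 · 1.265 / 0.00599 = 86.3823 s⁻¹
ΔT = η·γ̇²·t_res/(ρ·cp) = [1637 × 86.3823² × 17.5945] / [1019 × 1882] = 112.068 K

value=112.1 K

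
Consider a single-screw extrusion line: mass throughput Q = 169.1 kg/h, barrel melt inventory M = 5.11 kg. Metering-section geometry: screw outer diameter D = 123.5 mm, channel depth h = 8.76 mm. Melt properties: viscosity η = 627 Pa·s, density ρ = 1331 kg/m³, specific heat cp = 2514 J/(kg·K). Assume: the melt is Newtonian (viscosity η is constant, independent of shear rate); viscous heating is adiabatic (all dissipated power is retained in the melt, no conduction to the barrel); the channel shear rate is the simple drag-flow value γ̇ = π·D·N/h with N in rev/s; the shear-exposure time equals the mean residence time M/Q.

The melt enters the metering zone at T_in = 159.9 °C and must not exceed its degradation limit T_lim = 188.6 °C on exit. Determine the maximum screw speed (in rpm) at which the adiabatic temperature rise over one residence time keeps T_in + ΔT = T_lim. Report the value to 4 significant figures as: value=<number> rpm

value=50.83 rpm

Q_s = Q / 3600 = 169.1 / 3600 = 0.0469722 kg/s
Mean residence time: t_res = M/Q_s = 5.11 kg / 0.0469722 kg/s = 108.788 s
Geometry in SI: D = 123.5 mm → 0.1235 m, h = 8.76 mm → 0.00876 m
ΔT_a = T_lim − T_in = 188.6 − 159.9 = 28.7 K
γ̇_max² = ΔT_a·ρ·cp/(η·t_res) = 28.7·1331·2514/(627·108.788) = 1407.92 s⁻²
γ̇_max = sqrt(1407.92) = 37.5223 s⁻¹
N_max = γ̇_max·h / (π·D) = 37.5223 · 0.00876 / (π · 0.1235) = 0.847181 rev/s = 50.8309 rpm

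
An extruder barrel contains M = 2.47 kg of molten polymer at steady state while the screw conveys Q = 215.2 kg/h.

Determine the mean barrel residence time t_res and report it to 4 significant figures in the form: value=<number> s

value=41.32 s

Q_s = Q / 3600 = 215.2 / 3600 = 0.0597778 kg/s
Mean residence time: t_res = M/Q_s = 2.47 kg / 0.0597778 kg/s = 41.3197 s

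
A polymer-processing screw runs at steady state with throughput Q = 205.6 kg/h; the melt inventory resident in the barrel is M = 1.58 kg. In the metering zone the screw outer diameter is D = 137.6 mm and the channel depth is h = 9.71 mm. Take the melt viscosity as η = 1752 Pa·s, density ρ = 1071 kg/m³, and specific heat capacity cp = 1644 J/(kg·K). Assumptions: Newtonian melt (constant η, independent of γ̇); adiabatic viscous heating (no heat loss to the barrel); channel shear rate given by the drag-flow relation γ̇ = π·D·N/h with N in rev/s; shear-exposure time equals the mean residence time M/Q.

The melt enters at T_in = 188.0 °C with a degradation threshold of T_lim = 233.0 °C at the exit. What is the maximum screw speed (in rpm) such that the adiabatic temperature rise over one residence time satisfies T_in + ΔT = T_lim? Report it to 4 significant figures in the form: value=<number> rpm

Convert throughput: Q = 205.6 kg/h = 205.6/3600 = 0.0571111 kg/s
t_res = M / Q_s = 1.58 / 0.0571111 = 27.6654 s
Convert to metres: D = 0.1376 m, h = 0.00971 m
ΔT_a = T_lim − T_in = 233.0 °C − 188.0 °C = 45 K
Invert ΔT = ηγ̇²t_res/(ρcp) for γ̇: γ̇_max² = ΔT_a ρ cp / (η t_res) = 45·1071·1644 / (1752·27.6654) = 1634.68 s⁻²
Take the square root: γ̇_max = √(1634.68) = 40.4312 s⁻¹
Solve γ̇ = πDN/h for N: N_max = γ̇_max·h/(π·D) = 40.4312 × 0.00971 / (π × 0.1376) = 0.908171 rev/s = 54.4902 rpm

value=54.49 rpm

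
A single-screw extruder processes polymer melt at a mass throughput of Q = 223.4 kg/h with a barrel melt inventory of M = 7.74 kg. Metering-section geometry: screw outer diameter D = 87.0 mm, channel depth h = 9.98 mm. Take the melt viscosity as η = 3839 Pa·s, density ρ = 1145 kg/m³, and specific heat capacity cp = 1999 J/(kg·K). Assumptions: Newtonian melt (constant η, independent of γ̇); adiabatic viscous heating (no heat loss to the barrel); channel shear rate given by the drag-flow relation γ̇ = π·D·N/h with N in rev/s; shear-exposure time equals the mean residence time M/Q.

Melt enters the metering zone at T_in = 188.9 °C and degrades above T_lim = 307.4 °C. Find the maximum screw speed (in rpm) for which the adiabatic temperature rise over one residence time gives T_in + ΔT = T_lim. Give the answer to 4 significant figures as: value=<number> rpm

Q_s = Q / 3600 = 223.4 / 3600 = 0.0620556 kg/s
t_res = M / Q_s = 7.74 / 0.0620556 = 124.727 s
D = 87.0 mm = 0.087 m;  h = 9.98 mm = 0.00998 m
ΔT_a = T_lim − T_in = 307.4 °C − 188.9 °C = 118.5 K
Invert ΔT = ηγ̇²t_res/(ρcp) for γ̇: γ̇_max² = ΔT_a ρ cp / (η t_res) = 118.5·1145·1999 / (3839·124.727) = 566.446 s⁻²
γ̇_max = sqrt(566.446) = 23.8001 s⁻¹
N_max = γ̇_max h / (πD) = 23.8001·0.00998/(π·0.087) = 0.869042 rev/s → ×60 = 52.1425 rpm

value=52.14 rpm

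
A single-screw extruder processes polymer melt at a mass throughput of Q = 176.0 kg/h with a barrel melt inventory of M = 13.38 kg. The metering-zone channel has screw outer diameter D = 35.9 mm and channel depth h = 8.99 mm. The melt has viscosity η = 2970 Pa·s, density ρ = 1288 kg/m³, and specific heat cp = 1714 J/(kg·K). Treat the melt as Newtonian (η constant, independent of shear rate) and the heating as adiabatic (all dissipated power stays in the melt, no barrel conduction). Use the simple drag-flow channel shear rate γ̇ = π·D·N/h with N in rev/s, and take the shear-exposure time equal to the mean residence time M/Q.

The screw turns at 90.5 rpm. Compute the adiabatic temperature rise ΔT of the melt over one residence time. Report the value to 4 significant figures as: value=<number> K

value=131.8 K

Throughput in SI: Q_s = 176.0 kg/h ÷ 3600 s/h = 0.0488889 kg/s
t_res = M / Q_s = 13.38 ÷ 0.0488889 = 273.682 s
D = 35.9 mm = 0.0359 m;  h = 8.99 mm = 0.00899 m;  N = 90.5 rpm / 60 = 1.50833 rev/s
Shear rate: γ̇ = πDN/h = π·0.0359·1.50833/0.00899 = 18.9227 s⁻¹
ΔT = η·γ̇²·t_res/(ρ·cp) = [2970 × 18.9227² × 273.682] / [1288 × 1714] = 131.838 K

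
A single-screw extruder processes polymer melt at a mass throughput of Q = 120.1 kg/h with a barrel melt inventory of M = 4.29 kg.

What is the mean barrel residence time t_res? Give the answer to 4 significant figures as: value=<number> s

value=128.6 s

Convert throughput: Q = 120.1 kg/h = 120.1/3600 = 0.0333611 kg/s
t_res = M / Q_s = 4.29 / 0.0333611 = 128.593 s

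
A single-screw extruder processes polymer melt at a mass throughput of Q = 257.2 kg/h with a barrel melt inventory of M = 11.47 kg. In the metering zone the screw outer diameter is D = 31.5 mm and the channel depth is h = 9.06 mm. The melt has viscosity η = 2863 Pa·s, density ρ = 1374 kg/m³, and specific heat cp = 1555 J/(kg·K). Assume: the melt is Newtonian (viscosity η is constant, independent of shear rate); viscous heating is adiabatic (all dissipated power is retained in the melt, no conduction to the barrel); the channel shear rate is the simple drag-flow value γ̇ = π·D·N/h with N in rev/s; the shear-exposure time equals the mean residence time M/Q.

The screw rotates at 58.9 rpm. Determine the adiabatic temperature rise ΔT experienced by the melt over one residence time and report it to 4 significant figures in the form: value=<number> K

Convert throughput: Q = 257.2 kg/h = 257.2/3600 = 0.0714444 kg/s
Mean residence time: t_res = M/Q_s = 11.47 kg / 0.0714444 kg/s = 160.544 s
Convert to SI: D = 0.0315 m, h = 0.00906 m, N = 58.9/60 = 0.981667 rev/s
Shear rate: γ̇ = πDN/h = π·0.0315·0.981667/0.00906 = 10.7225 s⁻¹
ΔT = η·γ̇²·t_res / (ρ·cp) = 2863 · (10.7225)² · 160.544 / (1374 · 1555) = 24.7339 K

value=24.73 K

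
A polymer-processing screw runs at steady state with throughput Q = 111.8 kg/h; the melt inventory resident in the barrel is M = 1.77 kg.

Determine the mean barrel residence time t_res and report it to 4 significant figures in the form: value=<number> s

value=56.99 s

Q_s = Q / 3600 = 111.8 / 3600 = 0.0310556 kg/s
t_res = M / Q_s = 1.77 / 0.0310556 = 56.9946 s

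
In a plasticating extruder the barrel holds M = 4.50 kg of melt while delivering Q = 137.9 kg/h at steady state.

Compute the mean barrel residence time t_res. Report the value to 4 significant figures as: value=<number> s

Q_s = Q / 3600 = 137.9 / 3600 = 0.0383056 kg/s
t_res = M / Q_s = 4.50 ÷ 0.0383056 = 117.476 s

value=117.5 s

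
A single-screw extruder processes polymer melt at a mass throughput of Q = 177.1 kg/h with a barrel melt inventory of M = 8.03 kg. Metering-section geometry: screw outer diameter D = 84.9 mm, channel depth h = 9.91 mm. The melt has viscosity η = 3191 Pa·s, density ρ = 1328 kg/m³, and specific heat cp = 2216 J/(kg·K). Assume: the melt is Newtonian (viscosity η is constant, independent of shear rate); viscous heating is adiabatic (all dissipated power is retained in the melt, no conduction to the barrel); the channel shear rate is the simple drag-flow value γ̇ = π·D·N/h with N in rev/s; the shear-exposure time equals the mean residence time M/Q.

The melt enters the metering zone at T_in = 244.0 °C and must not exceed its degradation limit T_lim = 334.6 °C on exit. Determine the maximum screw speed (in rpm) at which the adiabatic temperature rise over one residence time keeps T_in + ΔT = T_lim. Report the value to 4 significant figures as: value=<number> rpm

value=50.44 rpm

Convert throughput: Q = 177.1 kg/h = 177.1/3600 = 0.0491944 kg/s
t_res = M / Q_s = 8.03 / 0.0491944 = 163.23 s
Convert to metres: D = 0.0849 m, h = 0.00991 m
ΔT_a = T_lim − T_in = 334.6 °C − 244.0 °C = 90.6 K
γ̇_max² = ΔT_a·ρ·cp/(η·t_res) = 90.6·1328·2216/(3191·163.23) = 511.882 s⁻²
Take the square root: γ̇_max = √(511.882) = 22.6248 s⁻¹
Solve γ̇ = πDN/h for N: N_max = γ̇_max·h/(π·D) = 22.6248 × 0.00991 / (π × 0.0849) = 0.840622 rev/s = 50.4373 rpm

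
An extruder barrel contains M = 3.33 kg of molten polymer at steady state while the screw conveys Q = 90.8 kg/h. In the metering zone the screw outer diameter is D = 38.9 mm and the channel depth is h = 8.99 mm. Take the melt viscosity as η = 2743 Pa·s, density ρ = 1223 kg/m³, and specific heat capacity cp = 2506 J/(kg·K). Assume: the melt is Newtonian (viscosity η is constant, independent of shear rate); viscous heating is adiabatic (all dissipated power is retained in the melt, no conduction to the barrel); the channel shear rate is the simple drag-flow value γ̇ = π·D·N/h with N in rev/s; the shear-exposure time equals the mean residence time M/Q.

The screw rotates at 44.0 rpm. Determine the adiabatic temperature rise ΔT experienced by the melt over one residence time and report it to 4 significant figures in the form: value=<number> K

Q_s = Q / 3600 = 90.8 / 3600 = 0.0252222 kg/s
t_res = M / Q_s = 3.33 / 0.0252222 = 132.026 s
D = 38.9 mm = 0.0389 m;  h = 8.99 mm = 0.00899 m;  N = 44.0 rpm / 60 = 0.733333 rev/s
γ̇ = π D N / h = (π)(0.0389)(0.733333) / 0.00899 = 9.96876 s⁻¹
Adiabatic rise: ΔT = η γ̇² t_res / (ρ cp) = 2743·(9.96876)²·132.026 / (1223·2506) = 11.7425 K

value=11.74 K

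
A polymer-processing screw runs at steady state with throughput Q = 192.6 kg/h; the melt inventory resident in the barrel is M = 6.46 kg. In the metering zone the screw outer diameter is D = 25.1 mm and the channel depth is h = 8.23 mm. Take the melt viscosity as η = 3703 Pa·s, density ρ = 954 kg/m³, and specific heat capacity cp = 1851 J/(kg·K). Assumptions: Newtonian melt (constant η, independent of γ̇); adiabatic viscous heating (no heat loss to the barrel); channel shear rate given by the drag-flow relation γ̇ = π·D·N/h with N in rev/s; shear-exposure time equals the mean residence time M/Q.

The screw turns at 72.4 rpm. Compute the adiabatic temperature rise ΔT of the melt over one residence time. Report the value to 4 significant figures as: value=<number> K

Q_s = Q / 3600 = 192.6 / 3600 = 0.0535 kg/s
Mean residence time: t_res = M/Q_s = 6.46 kg / 0.0535 kg/s = 120.748 s
D = 25.1 mm = 0.0251 m;  h = 8.23 mm = 0.00823 m;  N = 72.4 rpm / 60 = 1.20667 rev/s
γ̇ = π·D·N / h = π · 0.0251 · 1.20667 / 0.00823 = 11.5614 s⁻¹
ΔT = η·γ̇²·t_res / (ρ·cp) = 3703 · (11.5614)² · 120.748 / (954 · 1851) = 33.8454 K

value=33.85 K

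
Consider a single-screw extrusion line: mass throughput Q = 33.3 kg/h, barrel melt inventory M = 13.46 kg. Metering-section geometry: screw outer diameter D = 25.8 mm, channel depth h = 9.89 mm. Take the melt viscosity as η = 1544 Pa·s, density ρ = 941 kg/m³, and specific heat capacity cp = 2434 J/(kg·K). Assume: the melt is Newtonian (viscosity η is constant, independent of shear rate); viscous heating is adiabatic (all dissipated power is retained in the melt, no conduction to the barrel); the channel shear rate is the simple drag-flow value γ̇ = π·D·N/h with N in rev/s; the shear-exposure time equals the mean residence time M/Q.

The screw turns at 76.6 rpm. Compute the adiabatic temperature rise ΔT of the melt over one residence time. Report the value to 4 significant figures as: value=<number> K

value=107.4 K

Convert throughput: Q = 33.3 kg/h = 33.3/3600 = 0.00925 kg/s
t_res = M / Q_s = 13.46 / 0.00925 = 1455.14 s
D = 25.8 mm = 0.0258 m;  h = 9.89 mm = 0.00989 m;  N = 76.6 rpm / 60 = 1.27667 rev/s
γ̇ = π D N / h = (π)(0.0258)(1.27667) / 0.00989 = 10.4629 s⁻¹
ΔT = η·γ̇²·t_res/(ρ·cp) = [1544 × 10.4629² × 1455.14] / [941 × 2434] = 107.385 K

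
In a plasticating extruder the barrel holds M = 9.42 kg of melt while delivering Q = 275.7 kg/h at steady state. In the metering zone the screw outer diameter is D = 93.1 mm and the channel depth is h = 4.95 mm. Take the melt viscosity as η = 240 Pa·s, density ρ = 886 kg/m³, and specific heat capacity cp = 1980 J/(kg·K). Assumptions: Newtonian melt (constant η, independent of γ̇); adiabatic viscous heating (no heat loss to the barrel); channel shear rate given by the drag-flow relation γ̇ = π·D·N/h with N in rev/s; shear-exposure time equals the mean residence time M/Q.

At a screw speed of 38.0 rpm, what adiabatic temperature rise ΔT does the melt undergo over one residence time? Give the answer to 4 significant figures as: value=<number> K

Throughput in SI: Q_s = 275.7 kg/h ÷ 3600 s/h = 0.0765833 kg/s
t_res = M / Q_s = 9.42 / 0.0765833 = 123.003 s
Geometry in metres: D = 93.1 mm → 0.0931 m, h = 4.95 mm → 0.00495 m; screw speed N = 38.0 rpm = 0.633333 rev/s
Shear rate: γ̇ = πDN/h = π·0.0931·0.633333/0.00495 = 37.422 s⁻¹
ΔT = η·γ̇²·t_res / (ρ·cp) = 240 · (37.422)² · 123.003 / (886 · 1980) = 23.5658 K

value=23.57 K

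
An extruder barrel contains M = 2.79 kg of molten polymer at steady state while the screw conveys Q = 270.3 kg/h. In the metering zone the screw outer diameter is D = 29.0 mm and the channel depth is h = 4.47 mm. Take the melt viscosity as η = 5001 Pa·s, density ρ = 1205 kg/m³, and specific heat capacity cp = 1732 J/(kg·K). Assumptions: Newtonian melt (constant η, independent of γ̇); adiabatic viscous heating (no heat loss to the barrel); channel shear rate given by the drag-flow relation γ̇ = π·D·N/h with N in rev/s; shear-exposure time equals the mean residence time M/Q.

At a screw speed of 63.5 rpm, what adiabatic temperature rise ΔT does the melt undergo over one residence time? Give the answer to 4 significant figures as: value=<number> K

value=41.43 K

Q_s = Q / 3600 = 270.3 / 3600 = 0.0750833 kg/s
t_res = M / Q_s = 2.79 / 0.0750833 = 37.1587 s
Convert to SI: D = 0.029 m, h = 0.00447 m, N = 63.5/60 = 1.05833 rev/s
Shear rate: γ̇ = πDN/h = π·0.029·1.05833/0.00447 = 21.5706 s⁻¹
ΔT = η·γ̇²·t_res/(ρ·cp) = [5001 × 21.5706² × 37.1587] / [1205 × 1732] = 41.4294 K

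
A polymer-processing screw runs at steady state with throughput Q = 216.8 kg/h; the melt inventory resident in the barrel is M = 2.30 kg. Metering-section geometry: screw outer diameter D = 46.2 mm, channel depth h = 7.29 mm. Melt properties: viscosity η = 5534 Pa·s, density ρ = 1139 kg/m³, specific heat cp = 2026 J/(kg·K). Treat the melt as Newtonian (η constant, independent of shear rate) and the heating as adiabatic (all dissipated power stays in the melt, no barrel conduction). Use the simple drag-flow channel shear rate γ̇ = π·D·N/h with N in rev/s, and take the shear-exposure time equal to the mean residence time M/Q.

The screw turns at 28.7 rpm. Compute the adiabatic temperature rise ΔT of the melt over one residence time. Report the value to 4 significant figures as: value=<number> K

Convert throughput: Q = 216.8 kg/h = 216.8/3600 = 0.0602222 kg/s
t_res = M / Q_s = 2.30 ÷ 0.0602222 = 38.1919 s
Convert to SI: D = 0.0462 m, h = 0.00729 m, N = 28.7/60 = 0.478333 rev/s
γ̇ = π·D·N / h = π · 0.0462 · 0.478333 / 0.00729 = 9.52346 s⁻¹
Adiabatic rise: ΔT = η γ̇² t_res / (ρ cp) = 5534·(9.52346)²·38.1919 / (1139·2026) = 8.30686 K

value=8.307 K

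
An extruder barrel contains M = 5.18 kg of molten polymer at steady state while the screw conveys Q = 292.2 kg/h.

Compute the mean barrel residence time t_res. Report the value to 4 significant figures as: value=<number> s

value=63.82 s

Q_s = Q / 3600 = 292.2 / 3600 = 0.0811667 kg/s
t_res = M / Q_s = 5.18 ÷ 0.0811667 = 63.8193 s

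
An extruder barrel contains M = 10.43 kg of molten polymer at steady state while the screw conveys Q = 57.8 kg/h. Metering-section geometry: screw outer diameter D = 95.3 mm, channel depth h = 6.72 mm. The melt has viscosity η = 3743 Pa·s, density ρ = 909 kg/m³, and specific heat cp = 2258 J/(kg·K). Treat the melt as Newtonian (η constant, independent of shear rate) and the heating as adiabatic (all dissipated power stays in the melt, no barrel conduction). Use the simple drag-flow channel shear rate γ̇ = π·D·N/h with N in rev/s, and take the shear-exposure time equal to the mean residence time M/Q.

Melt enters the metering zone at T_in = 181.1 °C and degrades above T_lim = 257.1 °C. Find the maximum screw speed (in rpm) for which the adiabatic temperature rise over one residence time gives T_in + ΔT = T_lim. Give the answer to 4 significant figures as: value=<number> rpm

Q_s = Q / 3600 = 57.8 / 3600 = 0.0160556 kg/s
t_res = M / Q_s = 10.43 ÷ 0.0160556 = 649.619 s
Convert to metres: D = 0.0953 m, h = 0.00672 m
ΔT_a = T_lim − T_in = 257.1 °C − 181.1 °C = 76 K
γ̇_max² = ΔT_a·ρ·cp/(η·t_res) = 76·909·2258/(3743·649.619) = 64.1538 s⁻²
Take the square root: γ̇_max = √(64.1538) = 8.00961 s⁻¹
N_max = γ̇_max h / (πD) = 8.00961·0.00672/(π·0.0953) = 0.179779 rev/s → ×60 = 10.7867 rpm

value=10.79 rpm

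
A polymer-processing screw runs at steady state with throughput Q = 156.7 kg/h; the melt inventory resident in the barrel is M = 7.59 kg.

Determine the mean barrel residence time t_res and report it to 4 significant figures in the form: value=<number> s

Throughput in SI: Q_s = 156.7 kg/h ÷ 3600 s/h = 0.0435278 kg/s
t_res = M / Q_s = 7.59 / 0.0435278 = 174.371 s

value=174.4 s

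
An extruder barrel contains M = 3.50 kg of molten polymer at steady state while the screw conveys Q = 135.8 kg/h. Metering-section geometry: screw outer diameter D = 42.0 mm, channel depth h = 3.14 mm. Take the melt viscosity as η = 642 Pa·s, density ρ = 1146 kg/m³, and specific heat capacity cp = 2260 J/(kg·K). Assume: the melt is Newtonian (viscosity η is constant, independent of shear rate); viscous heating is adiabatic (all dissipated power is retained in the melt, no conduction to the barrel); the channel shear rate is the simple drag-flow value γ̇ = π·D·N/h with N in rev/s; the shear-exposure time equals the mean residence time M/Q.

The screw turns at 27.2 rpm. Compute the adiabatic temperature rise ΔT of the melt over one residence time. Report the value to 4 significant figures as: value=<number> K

Q_s = Q / 3600 = 135.8 / 3600 = 0.0377222 kg/s
Mean residence time: t_res = M/Q_s = 3.50 kg / 0.0377222 kg/s = 92.7835 s
D = 42.0 mm = 0.042 m;  h = 3.14 mm = 0.00314 m;  N = 27.2 rpm / 60 = 0.453333 rev/s
γ̇ = π·D·N / h = π · 0.042 · 0.453333 / 0.00314 = 19.0497 s⁻¹
ΔT = η·γ̇²·t_res/(ρ·cp) = [642 × 19.0497² × 92.7835] / [1146 × 2260] = 8.34617 K

value=8.346 K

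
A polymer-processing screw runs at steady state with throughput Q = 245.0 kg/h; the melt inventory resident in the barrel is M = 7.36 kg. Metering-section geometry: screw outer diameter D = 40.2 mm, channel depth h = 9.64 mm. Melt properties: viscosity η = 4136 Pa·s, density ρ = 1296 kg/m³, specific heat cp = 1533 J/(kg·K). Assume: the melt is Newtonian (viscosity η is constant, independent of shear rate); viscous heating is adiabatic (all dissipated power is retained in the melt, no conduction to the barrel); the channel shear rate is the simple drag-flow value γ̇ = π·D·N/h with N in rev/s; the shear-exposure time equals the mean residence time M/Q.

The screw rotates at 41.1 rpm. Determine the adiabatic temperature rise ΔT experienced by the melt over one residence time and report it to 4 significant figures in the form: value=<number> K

Throughput in SI: Q_s = 245.0 kg/h ÷ 3600 s/h = 0.0680556 kg/s
t_res = M / Q_s = 7.36 ÷ 0.0680556 = 108.147 s
Geometry in metres: D = 40.2 mm → 0.0402 m, h = 9.64 mm → 0.00964 m; screw speed N = 41.1 rpm = 0.685 rev/s
γ̇ = π D N / h = (π)(0.0402)(0.685) / 0.00964 = 8.97407 s⁻¹
ΔT = η·γ̇²·t_res / (ρ·cp) = 4136 · (8.97407)² · 108.147 / (1296 · 1533) = 18.1312 K

value=18.13 K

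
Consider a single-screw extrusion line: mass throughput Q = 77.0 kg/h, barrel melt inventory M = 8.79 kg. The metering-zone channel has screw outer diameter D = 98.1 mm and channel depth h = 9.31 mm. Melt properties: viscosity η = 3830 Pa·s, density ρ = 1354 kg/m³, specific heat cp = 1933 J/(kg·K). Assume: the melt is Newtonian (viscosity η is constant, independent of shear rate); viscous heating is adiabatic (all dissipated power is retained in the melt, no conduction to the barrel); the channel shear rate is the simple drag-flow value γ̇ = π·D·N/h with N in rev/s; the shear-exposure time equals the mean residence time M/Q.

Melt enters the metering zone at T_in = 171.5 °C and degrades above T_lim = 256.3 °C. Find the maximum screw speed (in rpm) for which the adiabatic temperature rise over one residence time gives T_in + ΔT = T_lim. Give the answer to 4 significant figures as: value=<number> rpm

Q_s = Q / 3600 = 77.0 / 3600 = 0.0213889 kg/s
Mean residence time: t_res = M/Q_s = 8.79 kg / 0.0213889 kg/s = 410.961 s
Geometry in SI: D = 98.1 mm → 0.0981 m, h = 9.31 mm → 0.00931 m
ΔT_a = T_lim − T_in = 256.3 °C − 171.5 °C = 84.8 K
γ̇_max² = ΔT_a·ρ·cp/(η·t_res) = 84.8·1354·1933/(3830·410.961) = 141.009 s⁻²
Take the square root: γ̇_max = √(141.009) = 11.8747 s⁻¹
N_max = γ̇_max·h / (π·D) = 11.8747 · 0.00931 / (π · 0.0981) = 0.358719 rev/s = 21.5231 rpm

value=21.52 rpm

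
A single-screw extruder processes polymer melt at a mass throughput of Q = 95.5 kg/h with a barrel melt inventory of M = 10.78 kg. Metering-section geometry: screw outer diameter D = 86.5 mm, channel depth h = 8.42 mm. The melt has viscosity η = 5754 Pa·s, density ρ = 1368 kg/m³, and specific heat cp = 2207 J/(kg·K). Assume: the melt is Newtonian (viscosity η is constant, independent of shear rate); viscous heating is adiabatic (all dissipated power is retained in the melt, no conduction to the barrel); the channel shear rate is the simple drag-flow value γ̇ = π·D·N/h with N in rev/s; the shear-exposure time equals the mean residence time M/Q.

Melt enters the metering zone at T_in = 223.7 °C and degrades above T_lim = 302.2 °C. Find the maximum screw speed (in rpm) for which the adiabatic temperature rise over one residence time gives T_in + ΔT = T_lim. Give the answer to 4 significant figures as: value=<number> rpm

value=18.72 rpm

Convert throughput: Q = 95.5 kg/h = 95.5/3600 = 0.0265278 kg/s
Mean residence time: t_res = M/Q_s = 10.78 kg / 0.0265278 kg/s = 406.366 s
Geometry in SI: D = 86.5 mm → 0.0865 m, h = 8.42 mm → 0.00842 m
Allowable rise: ΔT_a = T_lim − T_in = 302.2 − 223.7 = 78.5 K
Invert ΔT = ηγ̇²t_res/(ρcp) for γ̇: γ̇_max² = ΔT_a ρ cp / (η t_res) = 78.5·1368·2207 / (5754·406.366) = 101.361 s⁻²
γ̇_max = sqrt(101.361) = 10.0678 s⁻¹
N_max = γ̇_max·h / (π·D) = 10.0678 · 0.00842 / (π · 0.0865) = 0.311947 rev/s = 18.7168 rpm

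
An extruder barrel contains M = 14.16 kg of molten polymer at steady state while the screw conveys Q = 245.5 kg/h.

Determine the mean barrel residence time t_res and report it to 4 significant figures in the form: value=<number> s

value=207.6 s

Convert throughput: Q = 245.5 kg/h = 245.5/3600 = 0.0681944 kg/s
Mean residence time: t_res = M/Q_s = 14.16 kg / 0.0681944 kg/s = 207.642 s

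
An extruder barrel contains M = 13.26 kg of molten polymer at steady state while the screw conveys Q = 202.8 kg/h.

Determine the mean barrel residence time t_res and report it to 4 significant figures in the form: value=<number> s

value=235.4 s

Convert throughput: Q = 202.8 kg/h = 202.8/3600 = 0.0563333 kg/s
t_res = M / Q_s = 13.26 ÷ 0.0563333 = 235.385 s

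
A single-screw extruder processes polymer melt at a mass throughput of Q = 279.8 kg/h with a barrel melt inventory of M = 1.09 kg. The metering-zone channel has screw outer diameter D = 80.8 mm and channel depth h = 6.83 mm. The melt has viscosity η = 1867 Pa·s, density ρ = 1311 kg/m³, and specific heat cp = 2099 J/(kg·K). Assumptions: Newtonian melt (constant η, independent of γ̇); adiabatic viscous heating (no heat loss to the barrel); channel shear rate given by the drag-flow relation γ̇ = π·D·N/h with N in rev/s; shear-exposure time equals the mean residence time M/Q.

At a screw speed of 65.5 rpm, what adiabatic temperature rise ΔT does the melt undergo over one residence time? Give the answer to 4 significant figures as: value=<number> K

value=15.66 K

Convert throughput: Q = 279.8 kg/h = 279.8/3600 = 0.0777222 kg/s
t_res = M / Q_s = 1.09 ÷ 0.0777222 = 14.0243 s
Geometry in metres: D = 80.8 mm → 0.0808 m, h = 6.83 mm → 0.00683 m; screw speed N = 65.5 rpm = 1.09167 rev/s
Shear rate: γ̇ = πDN/h = π·0.0808·1.09167/0.00683 = 40.5724 s⁻¹
ΔT = η·γ̇²·t_res / (ρ·cp) = 1867 · (40.5724)² · 14.0243 / (1311 · 2099) = 15.6629 K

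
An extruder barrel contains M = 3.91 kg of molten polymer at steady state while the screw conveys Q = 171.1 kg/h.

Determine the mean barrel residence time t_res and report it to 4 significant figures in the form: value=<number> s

value=82.27 s

Convert throughput: Q = 171.1 kg/h = 171.1/3600 = 0.0475278 kg/s
t_res = M / Q_s = 3.91 ÷ 0.0475278 = 82.2677 s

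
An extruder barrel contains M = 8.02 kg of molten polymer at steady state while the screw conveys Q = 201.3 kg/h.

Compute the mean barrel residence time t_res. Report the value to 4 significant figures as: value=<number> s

value=143.4 s

Throughput in SI: Q_s = 201.3 kg/h ÷ 3600 s/h = 0.0559167 kg/s
t_res = M / Q_s = 8.02 / 0.0559167 = 143.428 s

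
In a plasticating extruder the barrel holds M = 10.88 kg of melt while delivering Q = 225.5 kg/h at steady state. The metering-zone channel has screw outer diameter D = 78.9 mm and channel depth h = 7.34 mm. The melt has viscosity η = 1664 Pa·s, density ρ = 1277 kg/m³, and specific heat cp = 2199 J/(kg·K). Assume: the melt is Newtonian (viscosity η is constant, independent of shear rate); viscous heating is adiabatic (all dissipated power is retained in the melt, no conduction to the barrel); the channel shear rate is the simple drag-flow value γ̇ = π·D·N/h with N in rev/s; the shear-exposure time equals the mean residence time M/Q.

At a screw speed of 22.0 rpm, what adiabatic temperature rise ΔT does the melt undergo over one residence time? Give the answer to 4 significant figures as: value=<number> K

value=15.78 K

Q_s = Q / 3600 = 225.5 / 3600 = 0.0626389 kg/s
Mean residence time: t_res = M/Q_s = 10.88 kg / 0.0626389 kg/s = 173.694 s
Convert to SI: D = 0.0789 m, h = 0.00734 m, N = 22.0/60 = 0.366667 rev/s
γ̇ = π·D·N / h = π · 0.0789 · 0.366667 / 0.00734 = 12.3823 s⁻¹
ΔT = η·γ̇²·t_res/(ρ·cp) = [1664 × 12.3823² × 173.694] / [1277 × 2199] = 15.7807 K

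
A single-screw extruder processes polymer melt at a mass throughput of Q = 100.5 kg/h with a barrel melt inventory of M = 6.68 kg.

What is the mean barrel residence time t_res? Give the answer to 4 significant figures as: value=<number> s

value=239.3 s

Throughput in SI: Q_s = 100.5 kg/h ÷ 3600 s/h = 0.0279167 kg/s
t_res = M / Q_s = 6.68 / 0.0279167 = 239.284 s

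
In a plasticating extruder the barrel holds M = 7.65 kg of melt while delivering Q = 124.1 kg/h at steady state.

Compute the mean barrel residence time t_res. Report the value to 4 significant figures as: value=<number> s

value=221.9 s

Convert throughput: Q = 124.1 kg/h = 124.1/3600 = 0.0344722 kg/s
t_res = M / Q_s = 7.65 / 0.0344722 = 221.918 s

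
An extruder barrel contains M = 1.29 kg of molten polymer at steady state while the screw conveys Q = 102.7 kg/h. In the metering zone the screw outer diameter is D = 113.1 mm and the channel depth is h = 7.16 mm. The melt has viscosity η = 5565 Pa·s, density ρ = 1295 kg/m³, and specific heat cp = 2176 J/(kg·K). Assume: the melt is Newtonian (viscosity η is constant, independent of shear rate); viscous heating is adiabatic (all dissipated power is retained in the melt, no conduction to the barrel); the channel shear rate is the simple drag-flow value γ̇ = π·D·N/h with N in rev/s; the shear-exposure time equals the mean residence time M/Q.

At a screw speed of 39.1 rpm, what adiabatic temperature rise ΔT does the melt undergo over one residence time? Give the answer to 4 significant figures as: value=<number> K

value=93.39 K

Throughput in SI: Q_s = 102.7 kg/h ÷ 3600 s/h = 0.0285278 kg/s
Mean residence time: t_res = M/Q_s = 1.29 kg / 0.0285278 kg/s = 45.2191 s
Geometry in metres: D = 113.1 mm → 0.1131 m, h = 7.16 mm → 0.00716 m; screw speed N = 39.1 rpm = 0.651667 rev/s
γ̇ = π D N / h = (π)(0.1131)(0.651667) / 0.00716 = 32.3389 s⁻¹
Adiabatic rise: ΔT = η γ̇² t_res / (ρ cp) = 5565·(32.3389)²·45.2191 / (1295·2176) = 93.3917 K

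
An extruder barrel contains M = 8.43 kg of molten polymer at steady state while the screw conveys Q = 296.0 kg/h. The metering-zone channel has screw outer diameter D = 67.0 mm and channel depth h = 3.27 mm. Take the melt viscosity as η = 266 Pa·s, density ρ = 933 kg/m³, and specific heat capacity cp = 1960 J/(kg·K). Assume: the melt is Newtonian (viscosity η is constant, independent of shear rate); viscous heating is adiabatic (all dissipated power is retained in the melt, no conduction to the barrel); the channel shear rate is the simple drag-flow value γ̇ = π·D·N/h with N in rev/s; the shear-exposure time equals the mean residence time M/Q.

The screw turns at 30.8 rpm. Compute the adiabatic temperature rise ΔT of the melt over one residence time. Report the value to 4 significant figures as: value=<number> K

value=16.28 K

Q_s = Q / 3600 = 296.0 / 3600 = 0.0822222 kg/s
t_res = M / Q_s = 8.43 ÷ 0.0822222 = 102.527 s
D = 67.0 mm = 0.067 m;  h = 3.27 mm = 0.00327 m;  N = 30.8 rpm / 60 = 0.513333 rev/s
γ̇ = π·D·N / h = π · 0.067 · 0.513333 / 0.00327 = 33.0428 s⁻¹
Adiabatic rise: ΔT = η γ̇² t_res / (ρ cp) = 266·(33.0428)²·102.527 / (933·1960) = 16.283 K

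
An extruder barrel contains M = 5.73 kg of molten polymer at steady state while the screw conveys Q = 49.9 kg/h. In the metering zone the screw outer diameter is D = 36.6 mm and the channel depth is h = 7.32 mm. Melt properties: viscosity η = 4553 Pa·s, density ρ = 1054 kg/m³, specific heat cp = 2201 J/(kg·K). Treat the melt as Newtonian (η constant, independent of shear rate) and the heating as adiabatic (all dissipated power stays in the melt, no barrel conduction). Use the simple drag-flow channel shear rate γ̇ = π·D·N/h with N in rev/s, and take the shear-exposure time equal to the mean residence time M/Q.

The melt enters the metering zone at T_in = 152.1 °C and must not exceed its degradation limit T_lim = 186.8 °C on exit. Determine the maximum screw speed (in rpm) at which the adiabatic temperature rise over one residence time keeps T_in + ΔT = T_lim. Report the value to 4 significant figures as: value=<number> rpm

value=24.98 rpm

Convert throughput: Q = 49.9 kg/h = 49.9/3600 = 0.0138611 kg/s
t_res = M / Q_s = 5.73 / 0.0138611 = 413.387 s
Geometry in SI: D = 36.6 mm → 0.0366 m, h = 7.32 mm → 0.00732 m
ΔT_a = T_lim − T_in = 186.8 °C − 152.1 °C = 34.7 K
γ̇_max² = ΔT_a·ρ·cp/(η·t_res) = 34.7·1054·2201/(4553·413.387) = 42.7697 s⁻²
γ̇_max = sqrt(42.7697) = 6.53985 s⁻¹
N_max = γ̇_max h / (πD) = 6.53985·0.00732/(π·0.0366) = 0.41634 rev/s → ×60 = 24.9804 rpm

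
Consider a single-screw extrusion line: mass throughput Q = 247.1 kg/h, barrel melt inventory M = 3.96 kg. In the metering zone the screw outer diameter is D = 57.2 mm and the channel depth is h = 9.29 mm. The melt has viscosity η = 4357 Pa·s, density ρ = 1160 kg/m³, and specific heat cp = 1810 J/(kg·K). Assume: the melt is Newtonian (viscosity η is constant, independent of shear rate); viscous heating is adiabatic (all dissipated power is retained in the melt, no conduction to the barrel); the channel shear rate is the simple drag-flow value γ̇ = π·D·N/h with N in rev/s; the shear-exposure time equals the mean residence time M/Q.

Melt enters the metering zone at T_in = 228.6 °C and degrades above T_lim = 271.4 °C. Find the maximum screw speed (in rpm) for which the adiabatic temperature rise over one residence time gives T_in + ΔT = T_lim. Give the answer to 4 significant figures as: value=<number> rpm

Q_s = Q / 3600 = 247.1 / 3600 = 0.0686389 kg/s
t_res = M / Q_s = 3.96 ÷ 0.0686389 = 57.6932 s
Geometry in SI: D = 57.2 mm → 0.0572 m, h = 9.29 mm → 0.00929 m
ΔT_a = T_lim − T_in = 271.4 − 228.6 = 42.8 K
Invert ΔT = ηγ̇²t_res/(ρcp) for γ̇: γ̇_max² = ΔT_a ρ cp / (η t_res) = 42.8·1160·1810 / (4357·57.6932) = 357.493 s⁻²
Take the square root: γ̇_max = √(357.493) = 18.9075 s⁻¹
N_max = γ̇_max h / (πD) = 18.9075·0.00929/(π·0.0572) = 0.977471 rev/s → ×60 = 58.6482 rpm

value=58.65 rpm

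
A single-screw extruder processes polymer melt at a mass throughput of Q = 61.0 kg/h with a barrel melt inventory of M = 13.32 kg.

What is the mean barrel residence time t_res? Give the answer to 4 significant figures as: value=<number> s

Convert throughput: Q = 61.0 kg/h = 61.0/3600 = 0.0169444 kg/s
Mean residence time: t_res = M/Q_s = 13.32 kg / 0.0169444 kg/s = 786.098 s

value=786.1 s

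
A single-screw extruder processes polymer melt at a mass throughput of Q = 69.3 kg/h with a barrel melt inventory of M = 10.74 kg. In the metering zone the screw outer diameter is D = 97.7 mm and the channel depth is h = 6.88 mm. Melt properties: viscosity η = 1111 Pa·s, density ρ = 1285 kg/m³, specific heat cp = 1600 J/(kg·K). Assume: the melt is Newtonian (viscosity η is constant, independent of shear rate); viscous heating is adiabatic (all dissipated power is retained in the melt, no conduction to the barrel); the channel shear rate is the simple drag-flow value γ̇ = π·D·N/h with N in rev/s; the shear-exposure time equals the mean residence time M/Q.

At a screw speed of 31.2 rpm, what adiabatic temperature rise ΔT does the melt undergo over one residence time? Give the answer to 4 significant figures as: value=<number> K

value=162.2 K

Q_s = Q / 3600 = 69.3 / 3600 = 0.01925 kg/s
Mean residence time: t_res = M/Q_s = 10.74 kg / 0.01925 kg/s = 557.922 s
Convert to SI: D = 0.0977 m, h = 0.00688 m, N = 31.2/60 = 0.52 rev/s
γ̇ = π D N / h = (π)(0.0977)(0.52) / 0.00688 = 23.1985 s⁻¹
Adiabatic rise: ΔT = η γ̇² t_res / (ρ cp) = 1111·(23.1985)²·557.922 / (1285·1600) = 162.249 K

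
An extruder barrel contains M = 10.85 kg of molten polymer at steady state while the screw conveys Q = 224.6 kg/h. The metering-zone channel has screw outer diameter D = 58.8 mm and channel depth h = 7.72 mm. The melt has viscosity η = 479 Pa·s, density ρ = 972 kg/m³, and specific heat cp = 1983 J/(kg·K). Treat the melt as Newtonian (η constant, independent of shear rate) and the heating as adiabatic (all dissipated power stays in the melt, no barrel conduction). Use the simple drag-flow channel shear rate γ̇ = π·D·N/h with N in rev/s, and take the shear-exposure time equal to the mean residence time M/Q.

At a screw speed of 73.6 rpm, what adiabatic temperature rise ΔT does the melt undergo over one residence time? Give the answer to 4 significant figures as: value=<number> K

Throughput in SI: Q_s = 224.6 kg/h ÷ 3600 s/h = 0.0623889 kg/s
t_res = M / Q_s = 10.85 / 0.0623889 = 173.909 s
Convert to SI: D = 0.0588 m, h = 0.00772 m, N = 73.6/60 = 1.22667 rev/s
γ̇ = π·D·N / h = π · 0.0588 · 1.22667 / 0.00772 = 29.3519 s⁻¹
ΔT = η·γ̇²·t_res / (ρ·cp) = 479 · (29.3519)² · 173.909 / (972 · 1983) = 37.2342 K

value=37.23 K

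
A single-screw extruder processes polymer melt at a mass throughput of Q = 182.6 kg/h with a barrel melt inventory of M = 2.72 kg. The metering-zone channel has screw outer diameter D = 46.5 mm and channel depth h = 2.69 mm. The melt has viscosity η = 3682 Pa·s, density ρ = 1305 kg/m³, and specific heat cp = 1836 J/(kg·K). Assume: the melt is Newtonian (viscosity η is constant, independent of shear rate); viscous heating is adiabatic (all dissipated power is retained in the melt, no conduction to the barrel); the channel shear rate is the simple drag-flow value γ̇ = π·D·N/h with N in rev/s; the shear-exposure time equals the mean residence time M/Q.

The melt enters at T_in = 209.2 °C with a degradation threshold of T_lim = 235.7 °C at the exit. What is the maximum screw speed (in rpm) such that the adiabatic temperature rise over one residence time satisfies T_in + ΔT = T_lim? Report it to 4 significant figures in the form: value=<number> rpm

Convert throughput: Q = 182.6 kg/h = 182.6/3600 = 0.0507222 kg/s
t_res = M / Q_s = 2.72 ÷ 0.0507222 = 53.6254 s
D = 46.5 mm = 0.0465 m;  h = 2.69 mm = 0.00269 m
ΔT_a = T_lim − T_in = 235.7 − 209.2 = 26.5 K
Invert ΔT = ηγ̇²t_res/(ρcp) for γ̇: γ̇_max² = ΔT_a ρ cp / (η t_res) = 26.5·1305·1836 / (3682·53.6254) = 321.569 s⁻²
Take the square root: γ̇_max = √(321.569) = 17.9324 s⁻¹
N_max = γ̇_max·h / (π·D) = 17.9324 · 0.00269 / (π · 0.0465) = 0.330207 rev/s = 19.8124 rpm

value=19.81 rpm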